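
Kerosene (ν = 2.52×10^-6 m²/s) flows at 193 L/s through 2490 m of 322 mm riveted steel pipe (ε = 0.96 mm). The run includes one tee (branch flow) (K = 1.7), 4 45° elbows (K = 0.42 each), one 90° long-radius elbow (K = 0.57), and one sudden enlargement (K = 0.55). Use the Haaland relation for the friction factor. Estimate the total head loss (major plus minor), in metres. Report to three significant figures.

V = 4Q/(πD²) = 2.370 m/s; V²/2g = 0.2863 m
Re = 3.03×10^5, ε/D = 0.00298 → f = 0.02657 (Haaland)
Major: h_f = f(L/D)·V²/2g = 0.02657·7733·0.2863 = 58.83 m
Minor: ΣK = 4.50; h_m = ΣK·V²/2g = 1.288 m
Total H_L = 58.83 + 1.288 = 60.12 m

H_L ≈ 60.1 m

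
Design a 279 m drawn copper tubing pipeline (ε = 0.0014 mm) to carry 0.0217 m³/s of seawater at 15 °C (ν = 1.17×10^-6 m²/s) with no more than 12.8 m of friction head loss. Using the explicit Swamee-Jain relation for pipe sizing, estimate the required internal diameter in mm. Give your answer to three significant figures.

Swamee-Jain (Type III): D = 0.66·[ε^1.25·(LQ²/(gh_f))^4.75 + ν·Q^9.4·(L/(gh_f))^5.2]^0.04
LQ²/(gh_f) = 0.001046; L/(gh_f) = 2.222
Term 1 = ε^1.25·(…)^4.75 = 3.36×10^-22; Term 2 = ν·Q^9.4·(…)^5.2 = 1.71×10^-20
D = 0.66·(3.36×10^-22 + 1.71×10^-20)^0.04 = 0.1070 m = 107 mm
Check: V = 2.41 m/s, Re = 2.21×10^5, f = 0.01536, h_f = 11.9 m ≈ 12.8 m ✓

D ≈ 107 mm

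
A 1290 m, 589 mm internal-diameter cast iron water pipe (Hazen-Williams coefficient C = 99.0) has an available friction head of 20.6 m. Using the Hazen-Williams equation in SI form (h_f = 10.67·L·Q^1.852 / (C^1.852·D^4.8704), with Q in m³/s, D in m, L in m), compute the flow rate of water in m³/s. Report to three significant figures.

Rearranging: Q = [h_f·C^1.852·D^4.8704 / (10.67·L)]^(1/1.852)
Q = [20.6·99.0^1.852·0.589^4.8704 / (10.67·1290)]^0.540 = 0.7341 m³/s

Q ≈ 0.734 m³/s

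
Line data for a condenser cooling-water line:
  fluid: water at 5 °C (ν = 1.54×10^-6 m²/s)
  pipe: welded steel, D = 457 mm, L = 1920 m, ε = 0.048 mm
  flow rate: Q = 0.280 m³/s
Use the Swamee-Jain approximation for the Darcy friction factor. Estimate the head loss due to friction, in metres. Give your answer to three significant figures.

V = 4Q/(πD²) = 4·0.280/(π·0.457²) = 1.707 m/s
Re = VD/ν = 1.707·0.457/1.54×10^-6 = 5.07×10^5 → turbulent
ε/D = 0.048/457 = 1.05×10^-4
Swamee-Jain: f = 0.01450
h_f = f(L/D)V²/(2g) = 0.01450·(1920/0.457)·1.707²/(2·9.81) = 9.050 m

h_f ≈ 9.05 m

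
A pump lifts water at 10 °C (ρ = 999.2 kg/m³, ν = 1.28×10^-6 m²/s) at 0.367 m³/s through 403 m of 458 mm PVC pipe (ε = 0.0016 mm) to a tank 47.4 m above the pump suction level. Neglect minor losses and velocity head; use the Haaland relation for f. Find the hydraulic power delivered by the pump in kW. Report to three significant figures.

V = 4Q/(πD²) = 2.228 m/s; Re = 7.97×10^5; ε/D = 3.49×10^-6; f = 0.01209
h_f = f(L/D)V²/2g = 2.691 m
Total head H = z + h_f = 47.4 + 2.691 = 50.09 m
P_hyd = ρgQH = 999.2·9.81·0.367·50.09 = 180.2 kW

P_hyd ≈ 180 kW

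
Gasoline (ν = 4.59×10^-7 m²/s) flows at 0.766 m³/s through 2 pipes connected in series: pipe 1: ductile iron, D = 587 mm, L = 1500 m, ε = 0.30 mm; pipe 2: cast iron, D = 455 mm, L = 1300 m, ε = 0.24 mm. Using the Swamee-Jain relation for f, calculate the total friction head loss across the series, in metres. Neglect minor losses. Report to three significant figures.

Pipe 1: V = 2.830 m/s, Re = 3.62×10^6, ε/D = 5.11×10^-4, f = 0.01697, h_1 = f(L/D)V²/2g = 17.71 m
Pipe 2: V = 4.711 m/s, Re = 4.67×10^6, ε/D = 5.27×10^-4, f = 0.01705, h_2 = f(L/D)V²/2g = 55.11 m
Series → Q common, losses add: H = Σh = 72.82 m

H ≈ 72.8 m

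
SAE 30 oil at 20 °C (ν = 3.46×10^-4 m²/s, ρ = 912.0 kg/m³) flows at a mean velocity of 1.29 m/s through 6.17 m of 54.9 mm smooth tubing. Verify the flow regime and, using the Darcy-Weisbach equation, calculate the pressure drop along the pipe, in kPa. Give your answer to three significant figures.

Re = VD/ν = 1.29·0.05490/3.46×10^-4 = 205 → laminar (Re < 2300)
f = 64/Re = 0.3127
h_f = f(L/D)V²/(2g) = 0.3127·(6.17/0.05490)·1.29²/(2·9.81) = 2.980 m
Δp = ρg·h_f = 912.0·9.81·2.980 = 26.67 kPa

Δp ≈ 26.7 kPa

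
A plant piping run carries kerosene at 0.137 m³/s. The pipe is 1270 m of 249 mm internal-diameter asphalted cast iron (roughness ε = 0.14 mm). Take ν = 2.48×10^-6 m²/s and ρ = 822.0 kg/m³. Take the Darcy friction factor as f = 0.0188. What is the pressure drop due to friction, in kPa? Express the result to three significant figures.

Δp ≈ 312 kPa

V = 4Q/(πD²) = 4·0.137/(π·0.249²) = 2.813 m/s
h_f = f(L/D)V²/(2g) = 0.01880·(1270/0.249)·2.813²/(2·9.81) = 38.68 m
Δp = ρg·h_f = 822.0·9.81·38.68 = 311.9 kPa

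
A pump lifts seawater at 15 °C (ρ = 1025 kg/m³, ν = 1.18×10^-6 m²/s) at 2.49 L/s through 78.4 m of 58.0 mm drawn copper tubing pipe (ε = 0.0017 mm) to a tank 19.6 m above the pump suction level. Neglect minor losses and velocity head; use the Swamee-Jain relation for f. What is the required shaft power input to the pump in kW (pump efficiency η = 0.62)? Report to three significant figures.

P_shaft ≈ 0.844 kW

V = 4Q/(πD²) = 0.9424 m/s; Re = 4.63×10^4; ε/D = 2.93×10^-5; f = 0.02124
h_f = f(L/D)V²/2g = 1.300 m
Total head H = z + h_f = 19.6 + 1.300 = 20.90 m
P_hyd = ρgQH = 1025·9.81·0.00249·20.90 = 0.5233 kW
P_shaft = P_hyd/η = 0.5233/0.62 = 0.8440 kW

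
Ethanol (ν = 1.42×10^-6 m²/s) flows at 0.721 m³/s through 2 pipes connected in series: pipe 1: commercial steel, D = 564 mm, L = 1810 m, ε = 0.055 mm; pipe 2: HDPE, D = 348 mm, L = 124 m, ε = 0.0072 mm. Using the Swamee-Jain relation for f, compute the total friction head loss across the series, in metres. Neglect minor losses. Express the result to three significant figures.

Pipe 1: V = 2.886 m/s, Re = 1.15×10^6, ε/D = 9.75×10^-5, f = 0.01332, h_1 = f(L/D)V²/2g = 18.15 m
Pipe 2: V = 7.580 m/s, Re = 1.86×10^6, ε/D = 2.07×10^-5, f = 0.01118, h_2 = f(L/D)V²/2g = 11.67 m
Series → Q common, losses add: H = Σh = 29.82 m

H ≈ 29.8 m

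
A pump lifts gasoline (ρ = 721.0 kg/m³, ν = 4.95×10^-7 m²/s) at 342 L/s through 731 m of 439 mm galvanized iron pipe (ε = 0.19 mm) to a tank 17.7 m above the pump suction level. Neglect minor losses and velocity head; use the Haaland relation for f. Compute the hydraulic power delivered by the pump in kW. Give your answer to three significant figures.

P_hyd ≈ 60.1 kW

V = 4Q/(πD²) = 2.259 m/s; Re = 2.00×10^6; ε/D = 4.33×10^-4; f = 0.01645
h_f = f(L/D)V²/2g = 7.129 m
Total head H = z + h_f = 17.7 + 7.129 = 24.83 m
P_hyd = ρgQH = 721.0·9.81·0.342·24.83 = 60.06 kW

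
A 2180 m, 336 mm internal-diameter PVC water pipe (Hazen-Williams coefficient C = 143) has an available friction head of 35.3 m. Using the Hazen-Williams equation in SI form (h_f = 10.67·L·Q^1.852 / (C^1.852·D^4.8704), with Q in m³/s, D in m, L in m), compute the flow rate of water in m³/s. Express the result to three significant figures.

Q ≈ 0.244 m³/s

Rearranging: Q = [h_f·C^1.852·D^4.8704 / (10.67·L)]^(1/1.852)
Q = [35.3·143^1.852·0.336^4.8704 / (10.67·2180)]^0.540 = 0.2441 m³/s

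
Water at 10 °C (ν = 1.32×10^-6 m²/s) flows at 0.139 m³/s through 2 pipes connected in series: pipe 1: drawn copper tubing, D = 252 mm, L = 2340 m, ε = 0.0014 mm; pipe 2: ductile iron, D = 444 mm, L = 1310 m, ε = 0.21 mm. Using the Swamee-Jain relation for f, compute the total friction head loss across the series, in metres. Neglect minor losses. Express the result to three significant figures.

Pipe 1: V = 2.787 m/s, Re = 5.32×10^5, ε/D = 5.56×10^-6, f = 0.01304, h_1 = f(L/D)V²/2g = 47.93 m
Pipe 2: V = 0.8978 m/s, Re = 3.02×10^5, ε/D = 4.73×10^-4, f = 0.01816, h_2 = f(L/D)V²/2g = 2.201 m
Series → Q common, losses add: H = Σh = 50.13 m

H ≈ 50.1 m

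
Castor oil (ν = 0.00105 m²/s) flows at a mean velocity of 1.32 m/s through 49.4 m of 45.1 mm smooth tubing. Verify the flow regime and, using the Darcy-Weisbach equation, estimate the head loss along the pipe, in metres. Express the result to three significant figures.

h_f ≈ 110 m

Re = VD/ν = 1.32·0.04510/0.00105 = 56.7 → laminar (Re < 2300)
f = 64/Re = 1.129
h_f = f(L/D)V²/(2g) = 1.129·(49.4/0.04510)·1.32²/(2·9.81) = 109.8 m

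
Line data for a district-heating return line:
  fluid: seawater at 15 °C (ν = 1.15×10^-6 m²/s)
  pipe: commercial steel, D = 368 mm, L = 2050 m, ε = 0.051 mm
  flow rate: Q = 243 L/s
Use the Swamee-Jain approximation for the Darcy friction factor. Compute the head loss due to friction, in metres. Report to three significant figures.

h_f ≈ 21.3 m

V = 4Q/(πD²) = 4·0.243/(π·0.368²) = 2.285 m/s
Re = VD/ν = 2.285·0.368/1.15×10^-6 = 7.31×10^5 → turbulent
ε/D = 0.051/368 = 1.39×10^-4
Swamee-Jain: f = 0.01438
h_f = f(L/D)V²/(2g) = 0.01438·(2050/0.368)·2.285²/(2·9.81) = 21.32 m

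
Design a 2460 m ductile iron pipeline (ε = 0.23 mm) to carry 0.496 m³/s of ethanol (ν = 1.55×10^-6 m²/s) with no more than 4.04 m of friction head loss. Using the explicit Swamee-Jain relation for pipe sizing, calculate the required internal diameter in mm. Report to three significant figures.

Swamee-Jain (Type III): D = 0.66·[ε^1.25·(LQ²/(gh_f))^4.75 + ν·Q^9.4·(L/(gh_f))^5.2]^0.04
LQ²/(gh_f) = 15.27; L/(gh_f) = 62.07
Term 1 = ε^1.25·(…)^4.75 = 11.9; Term 2 = ν·Q^9.4·(…)^5.2 = 4.48
D = 0.66·(11.9 + 4.48)^0.04 = 0.7381 m = 738 mm
Check: V = 1.16 m/s, Re = 5.52×10^5, f = 0.01636, h_f = 3.73 m ≈ 4.04 m ✓

D ≈ 738 mm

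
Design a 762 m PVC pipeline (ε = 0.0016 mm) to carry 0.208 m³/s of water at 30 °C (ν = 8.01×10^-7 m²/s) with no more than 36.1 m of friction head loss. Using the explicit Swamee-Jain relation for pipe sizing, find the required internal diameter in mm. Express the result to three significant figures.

Swamee-Jain (Type III): D = 0.66·[ε^1.25·(LQ²/(gh_f))^4.75 + ν·Q^9.4·(L/(gh_f))^5.2]^0.04
LQ²/(gh_f) = 0.09309; L/(gh_f) = 2.152
Term 1 = ε^1.25·(…)^4.75 = 7.20×10^-13; Term 2 = ν·Q^9.4·(…)^5.2 = 1.67×10^-11
D = 0.66·(7.20×10^-13 + 1.67×10^-11)^0.04 = 0.2450 m = 245 mm
Check: V = 4.41 m/s, Re = 1.35×10^6, f = 0.01124, h_f = 34.7 m ≈ 36.1 m ✓

D ≈ 245 mm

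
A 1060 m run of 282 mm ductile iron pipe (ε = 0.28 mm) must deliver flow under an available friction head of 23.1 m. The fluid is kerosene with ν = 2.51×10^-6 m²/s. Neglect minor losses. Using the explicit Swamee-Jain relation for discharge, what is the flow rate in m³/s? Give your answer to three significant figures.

Swamee-Jain (Type II): Q = -0.965·√(gD⁵h_f/L)·ln[ε/(3.7D) + √(3.17ν²L/(gD³h_f))]
√(gD⁵h_f/L) = √(9.81·0.282⁵·23.1/1060) = 0.01953
ε/(3.7D) = 2.68×10^-4; √(3.17ν²L/(gD³h_f)) = 6.45×10^-5
Q = -0.965·0.01953·ln(3.329×10^-4) = 0.1509 m³/s
Check: V = 2.42 m/s, Re = 2.71×10^5, f = 0.02081, h_f = 23.3 m ≈ 23.1 m ✓

Q ≈ 0.151 m³/s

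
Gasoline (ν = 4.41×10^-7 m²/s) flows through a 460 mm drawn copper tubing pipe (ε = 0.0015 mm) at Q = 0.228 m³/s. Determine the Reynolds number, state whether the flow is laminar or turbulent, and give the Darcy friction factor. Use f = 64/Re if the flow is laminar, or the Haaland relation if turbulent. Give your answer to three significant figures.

Re ≈ 1.43×10^6; turbulent; f ≈ 0.0110

V = 4Q/(πD²) = 1.372 m/s
Re = VD/ν = 1.372·0.460/4.41×10^-7 = 1.43×10^6
Re > 4000 → turbulent; ε/D = 3.26×10^-6
Haaland: f = 0.01099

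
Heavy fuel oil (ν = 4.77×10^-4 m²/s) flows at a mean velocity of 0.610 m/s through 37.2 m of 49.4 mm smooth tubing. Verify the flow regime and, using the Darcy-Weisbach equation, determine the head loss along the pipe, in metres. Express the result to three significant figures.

h_f ≈ 14.5 m

Re = VD/ν = 0.610·0.04940/4.77×10^-4 = 63.2 → laminar (Re < 2300)
f = 64/Re = 1.013
h_f = f(L/D)V²/(2g) = 1.013·(37.2/0.04940)·0.610²/(2·9.81) = 14.47 m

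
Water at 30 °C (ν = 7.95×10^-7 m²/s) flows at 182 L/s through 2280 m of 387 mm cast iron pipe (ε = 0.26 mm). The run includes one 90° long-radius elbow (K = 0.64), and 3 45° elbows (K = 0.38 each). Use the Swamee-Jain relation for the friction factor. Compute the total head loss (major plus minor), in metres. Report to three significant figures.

H_L ≈ 13.5 m

V = 4Q/(πD²) = 1.547 m/s; V²/2g = 0.1220 m
Re = 7.53×10^5, ε/D = 6.72×10^-4 → f = 0.01850 (Swamee-Jain)
Major: h_f = f(L/D)·V²/2g = 0.01850·5891·0.1220 = 13.30 m
Minor: ΣK = 1.78; h_m = ΣK·V²/2g = 0.2172 m
Total H_L = 13.30 + 0.2172 = 13.52 m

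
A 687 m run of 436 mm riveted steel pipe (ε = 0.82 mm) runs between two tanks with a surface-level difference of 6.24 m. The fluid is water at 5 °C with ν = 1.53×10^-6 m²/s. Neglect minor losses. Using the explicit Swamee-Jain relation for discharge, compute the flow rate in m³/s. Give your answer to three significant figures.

Swamee-Jain (Type II): Q = -0.965·√(gD⁵h_f/L)·ln[ε/(3.7D) + √(3.17ν²L/(gD³h_f))]
√(gD⁵h_f/L) = √(9.81·0.436⁵·6.24/687) = 0.03747
ε/(3.7D) = 5.08×10^-4; √(3.17ν²L/(gD³h_f)) = 3.17×10^-5
Q = -0.965·0.03747·ln(5.400×10^-4) = 0.2720 m³/s
Check: V = 1.82 m/s, Re = 5.19×10^5, f = 0.02352, h_f = 6.27 m ≈ 6.24 m ✓

Q ≈ 0.272 m³/s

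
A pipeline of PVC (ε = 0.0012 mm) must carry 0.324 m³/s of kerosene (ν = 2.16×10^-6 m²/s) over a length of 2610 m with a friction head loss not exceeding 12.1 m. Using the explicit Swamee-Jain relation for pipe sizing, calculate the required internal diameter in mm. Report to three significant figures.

D ≈ 488 mm

Swamee-Jain (Type III): D = 0.66·[ε^1.25·(LQ²/(gh_f))^4.75 + ν·Q^9.4·(L/(gh_f))^5.2]^0.04
LQ²/(gh_f) = 2.308; L/(gh_f) = 21.99
Term 1 = ε^1.25·(…)^4.75 = 2.11×10^-6; Term 2 = ν·Q^9.4·(…)^5.2 = 5.16×10^-4
D = 0.66·(2.11×10^-6 + 5.16×10^-4)^0.04 = 0.4877 m = 488 mm
Check: V = 1.73 m/s, Re = 3.92×10^5, f = 0.01372, h_f = 11.3 m ≈ 12.1 m ✓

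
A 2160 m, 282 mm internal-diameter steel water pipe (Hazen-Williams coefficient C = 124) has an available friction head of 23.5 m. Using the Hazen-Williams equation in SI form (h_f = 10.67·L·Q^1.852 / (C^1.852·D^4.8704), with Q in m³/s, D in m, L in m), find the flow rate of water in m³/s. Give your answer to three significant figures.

Rearranging: Q = [h_f·C^1.852·D^4.8704 / (10.67·L)]^(1/1.852)
Q = [23.5·124^1.852·0.282^4.8704 / (10.67·2160)]^0.540 = 0.1077 m³/s

Q ≈ 0.108 m³/s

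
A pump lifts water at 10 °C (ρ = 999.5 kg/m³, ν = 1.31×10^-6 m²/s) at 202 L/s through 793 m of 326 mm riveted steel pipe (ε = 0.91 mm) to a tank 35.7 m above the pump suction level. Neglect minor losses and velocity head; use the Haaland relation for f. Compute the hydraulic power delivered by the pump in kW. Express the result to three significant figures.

P_hyd ≈ 108 kW

V = 4Q/(πD²) = 2.420 m/s; Re = 6.02×10^5; ε/D = 0.00279; f = 0.02591
h_f = f(L/D)V²/2g = 18.81 m
Total head H = z + h_f = 35.7 + 18.81 = 54.51 m
P_hyd = ρgQH = 999.5·9.81·0.202·54.51 = 108.0 kW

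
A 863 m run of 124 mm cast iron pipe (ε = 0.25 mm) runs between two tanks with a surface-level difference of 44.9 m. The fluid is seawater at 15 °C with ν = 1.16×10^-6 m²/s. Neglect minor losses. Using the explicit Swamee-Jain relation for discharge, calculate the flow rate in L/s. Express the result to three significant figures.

Swamee-Jain (Type II): Q = -0.965·√(gD⁵h_f/L)·ln[ε/(3.7D) + √(3.17ν²L/(gD³h_f))]
√(gD⁵h_f/L) = √(9.81·0.124⁵·44.9/863) = 0.003868
ε/(3.7D) = 5.45×10^-4; √(3.17ν²L/(gD³h_f)) = 6.62×10^-5
Q = -0.965·0.003868·ln(6.111×10^-4) = 0.02762 m³/s
Check: V = 2.29 m/s, Re = 2.45×10^5, f = 0.02436, h_f = 45.2 m ≈ 44.9 m ✓

Q ≈ 27.6 L/s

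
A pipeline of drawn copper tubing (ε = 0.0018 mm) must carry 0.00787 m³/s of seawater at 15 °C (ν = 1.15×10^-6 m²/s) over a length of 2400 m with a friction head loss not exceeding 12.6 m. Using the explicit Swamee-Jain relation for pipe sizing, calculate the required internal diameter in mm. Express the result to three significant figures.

D ≈ 115 mm

Swamee-Jain (Type III): D = 0.66·[ε^1.25·(LQ²/(gh_f))^4.75 + ν·Q^9.4·(L/(gh_f))^5.2]^0.04
LQ²/(gh_f) = 0.001203; L/(gh_f) = 19.42
Term 1 = ε^1.25·(…)^4.75 = 8.91×10^-22; Term 2 = ν·Q^9.4·(…)^5.2 = 9.58×10^-20
D = 0.66·(8.91×10^-22 + 9.58×10^-20)^0.04 = 0.1145 m = 115 mm
Check: V = 0.764 m/s, Re = 7.61×10^4, f = 0.01901, h_f = 11.8 m ≈ 12.6 m ✓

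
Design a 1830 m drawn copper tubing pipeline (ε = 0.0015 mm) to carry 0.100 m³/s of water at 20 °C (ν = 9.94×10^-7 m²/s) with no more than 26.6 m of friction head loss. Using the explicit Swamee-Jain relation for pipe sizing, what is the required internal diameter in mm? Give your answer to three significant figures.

Swamee-Jain (Type III): D = 0.66·[ε^1.25·(LQ²/(gh_f))^4.75 + ν·Q^9.4·(L/(gh_f))^5.2]^0.04
LQ²/(gh_f) = 0.07013; L/(gh_f) = 7.013
Term 1 = ε^1.25·(…)^4.75 = 1.73×10^-13; Term 2 = ν·Q^9.4·(…)^5.2 = 9.91×10^-12
D = 0.66·(1.73×10^-13 + 9.91×10^-12)^0.04 = 0.2397 m = 240 mm
Check: V = 2.22 m/s, Re = 5.34×10^5, f = 0.01304, h_f = 24.9 m ≈ 26.6 m ✓

D ≈ 240 mm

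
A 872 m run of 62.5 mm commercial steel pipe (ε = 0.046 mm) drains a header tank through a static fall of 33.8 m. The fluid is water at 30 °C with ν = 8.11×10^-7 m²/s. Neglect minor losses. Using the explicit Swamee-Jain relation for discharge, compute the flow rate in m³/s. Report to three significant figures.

Swamee-Jain (Type II): Q = -0.965·√(gD⁵h_f/L)·ln[ε/(3.7D) + √(3.17ν²L/(gD³h_f))]
√(gD⁵h_f/L) = √(9.81·0.0625⁵·33.8/872) = 6.022×10^-4
ε/(3.7D) = 1.99×10^-4; √(3.17ν²L/(gD³h_f)) = 1.50×10^-4
Q = -0.965·6.022×10^-4·ln(3.488×10^-4) = 0.004626 m³/s
Check: V = 1.51 m/s, Re = 1.16×10^5, f = 0.02104, h_f = 34.0 m ≈ 33.8 m ✓

Q ≈ 0.00463 m³/s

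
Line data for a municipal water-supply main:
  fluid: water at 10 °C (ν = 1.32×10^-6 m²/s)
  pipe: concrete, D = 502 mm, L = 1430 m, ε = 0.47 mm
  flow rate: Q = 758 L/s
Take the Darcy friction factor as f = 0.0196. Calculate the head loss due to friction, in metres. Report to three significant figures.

h_f ≈ 41.7 m

V = 4Q/(πD²) = 4·0.758/(π·0.502²) = 3.830 m/s
h_f = f(L/D)V²/(2g) = 0.01960·(1430/0.502)·3.830²/(2·9.81) = 41.74 m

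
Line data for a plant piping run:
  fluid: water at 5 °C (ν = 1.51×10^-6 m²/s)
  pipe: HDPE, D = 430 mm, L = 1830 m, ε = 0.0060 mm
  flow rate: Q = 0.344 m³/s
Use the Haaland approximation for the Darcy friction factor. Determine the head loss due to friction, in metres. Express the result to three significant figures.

V = 4Q/(πD²) = 4·0.344/(π·0.430²) = 2.369 m/s
Re = VD/ν = 2.369·0.430/1.51×10^-6 = 6.75×10^5 → turbulent
ε/D = 0.0060/430 = 1.40×10^-5
Haaland: f = 0.01259
h_f = f(L/D)V²/(2g) = 0.01259·(1830/0.430)·2.369²/(2·9.81) = 15.32 m

h_f ≈ 15.3 m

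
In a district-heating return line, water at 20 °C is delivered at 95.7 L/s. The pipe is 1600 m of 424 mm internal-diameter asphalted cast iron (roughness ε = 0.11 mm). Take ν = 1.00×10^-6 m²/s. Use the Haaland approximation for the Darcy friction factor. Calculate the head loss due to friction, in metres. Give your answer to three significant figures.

h_f ≈ 1.47 m

V = 4Q/(πD²) = 4·0.0957/(π·0.424²) = 0.6778 m/s
Re = VD/ν = 0.6778·0.424/1.00×10^-6 = 2.87×10^5 → turbulent
ε/D = 0.11/424 = 2.59×10^-4
Haaland: f = 0.01658
h_f = f(L/D)V²/(2g) = 0.01658·(1600/0.424)·0.6778²/(2·9.81) = 1.465 m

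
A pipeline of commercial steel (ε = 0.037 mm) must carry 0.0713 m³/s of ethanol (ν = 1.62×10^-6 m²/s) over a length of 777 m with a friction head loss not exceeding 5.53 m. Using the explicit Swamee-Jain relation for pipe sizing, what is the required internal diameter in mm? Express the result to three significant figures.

D ≈ 253 mm

Swamee-Jain (Type III): D = 0.66·[ε^1.25·(LQ²/(gh_f))^4.75 + ν·Q^9.4·(L/(gh_f))^5.2]^0.04
LQ²/(gh_f) = 0.07281; L/(gh_f) = 14.32
Term 1 = ε^1.25·(…)^4.75 = 1.14×10^-11; Term 2 = ν·Q^9.4·(…)^5.2 = 2.75×10^-11
D = 0.66·(1.14×10^-11 + 2.75×10^-11)^0.04 = 0.2530 m = 253 mm
Check: V = 1.42 m/s, Re = 2.21×10^5, f = 0.01650, h_f = 5.20 m ≈ 5.53 m ✓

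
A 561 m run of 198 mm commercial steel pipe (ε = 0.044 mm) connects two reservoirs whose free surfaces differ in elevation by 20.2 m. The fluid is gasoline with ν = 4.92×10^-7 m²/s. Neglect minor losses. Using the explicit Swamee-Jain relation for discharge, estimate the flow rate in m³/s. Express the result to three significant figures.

Swamee-Jain (Type II): Q = -0.965·√(gD⁵h_f/L)·ln[ε/(3.7D) + √(3.17ν²L/(gD³h_f))]
√(gD⁵h_f/L) = √(9.81·0.198⁵·20.2/561) = 0.01037
ε/(3.7D) = 6.01×10^-5; √(3.17ν²L/(gD³h_f)) = 1.67×10^-5
Q = -0.965·0.01037·ln(7.679×10^-5) = 0.09479 m³/s
Check: V = 3.08 m/s, Re = 1.24×10^6, f = 0.01485, h_f = 20.3 m ≈ 20.2 m ✓

Q ≈ 0.0948 m³/s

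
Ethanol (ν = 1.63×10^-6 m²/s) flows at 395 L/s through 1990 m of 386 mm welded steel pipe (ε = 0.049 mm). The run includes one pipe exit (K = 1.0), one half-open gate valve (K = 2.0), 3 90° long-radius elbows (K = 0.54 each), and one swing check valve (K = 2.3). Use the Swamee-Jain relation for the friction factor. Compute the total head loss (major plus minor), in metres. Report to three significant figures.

V = 4Q/(πD²) = 3.375 m/s; V²/2g = 0.5807 m
Re = 7.99×10^5, ε/D = 1.27×10^-4 → f = 0.01413 (Swamee-Jain)
Major: h_f = f(L/D)·V²/2g = 0.01413·5155·0.5807 = 42.31 m
Minor: ΣK = 6.92; h_m = ΣK·V²/2g = 4.019 m
Total H_L = 42.31 + 4.019 = 46.33 m

H_L ≈ 46.3 m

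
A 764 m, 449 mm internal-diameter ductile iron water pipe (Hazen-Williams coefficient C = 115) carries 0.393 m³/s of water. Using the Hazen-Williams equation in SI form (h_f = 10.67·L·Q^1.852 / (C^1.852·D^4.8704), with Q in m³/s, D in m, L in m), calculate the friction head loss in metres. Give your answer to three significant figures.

h_f ≈ 10.9 m

h_f = 10.67·764·0.393^1.852 / (115^1.852·0.449^4.8704) = 10.90 m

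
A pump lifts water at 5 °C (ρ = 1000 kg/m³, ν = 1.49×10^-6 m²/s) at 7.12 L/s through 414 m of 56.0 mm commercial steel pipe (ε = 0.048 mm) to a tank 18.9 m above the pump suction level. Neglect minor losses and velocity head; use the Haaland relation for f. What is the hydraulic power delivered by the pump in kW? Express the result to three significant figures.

P_hyd ≈ 6.00 kW

V = 4Q/(πD²) = 2.891 m/s; Re = 1.09×10^5; ε/D = 8.57×10^-4; f = 0.02129
h_f = f(L/D)V²/2g = 67.04 m
Total head H = z + h_f = 18.9 + 67.04 = 85.94 m
P_hyd = ρgQH = 1000·9.81·0.00712·85.94 = 6.002 kW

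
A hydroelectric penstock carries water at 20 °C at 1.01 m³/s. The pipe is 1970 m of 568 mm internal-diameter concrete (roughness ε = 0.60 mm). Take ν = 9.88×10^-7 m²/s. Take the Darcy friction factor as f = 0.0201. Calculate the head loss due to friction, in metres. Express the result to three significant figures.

h_f ≈ 56.5 m

V = 4Q/(πD²) = 4·1.01/(π·0.568²) = 3.986 m/s
h_f = f(L/D)V²/(2g) = 0.02010·(1970/0.568)·3.986²/(2·9.81) = 56.45 m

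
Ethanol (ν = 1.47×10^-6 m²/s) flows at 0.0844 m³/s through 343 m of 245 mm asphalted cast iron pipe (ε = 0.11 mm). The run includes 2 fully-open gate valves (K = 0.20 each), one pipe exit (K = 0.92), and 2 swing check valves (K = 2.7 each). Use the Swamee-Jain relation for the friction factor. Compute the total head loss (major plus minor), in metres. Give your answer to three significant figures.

H_L ≈ 5.22 m

V = 4Q/(πD²) = 1.790 m/s; V²/2g = 0.1634 m
Re = 2.98×10^5, ε/D = 4.49×10^-4 → f = 0.01804 (Swamee-Jain)
Major: h_f = f(L/D)·V²/2g = 0.01804·1400·0.1634 = 4.125 m
Minor: ΣK = 6.72; h_m = ΣK·V²/2g = 1.098 m
Total H_L = 4.125 + 1.098 = 5.223 m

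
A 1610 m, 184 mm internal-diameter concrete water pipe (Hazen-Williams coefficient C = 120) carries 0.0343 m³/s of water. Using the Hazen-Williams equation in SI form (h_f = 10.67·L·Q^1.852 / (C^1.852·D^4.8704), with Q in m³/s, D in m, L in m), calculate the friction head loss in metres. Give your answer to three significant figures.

h_f = 10.67·1610·0.0343^1.852 / (120^1.852·0.184^4.8704) = 17.88 m

h_f ≈ 17.9 m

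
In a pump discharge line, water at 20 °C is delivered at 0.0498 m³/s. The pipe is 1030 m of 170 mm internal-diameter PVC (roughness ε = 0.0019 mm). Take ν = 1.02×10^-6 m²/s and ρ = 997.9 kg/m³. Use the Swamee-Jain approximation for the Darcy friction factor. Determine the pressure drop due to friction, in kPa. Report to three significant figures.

V = 4Q/(πD²) = 4·0.0498/(π·0.170²) = 2.194 m/s
Re = VD/ν = 2.194·0.170/1.02×10^-6 = 3.66×10^5 → turbulent
ε/D = 0.0019/170 = 1.12×10^-5
Swamee-Jain: f = 0.01400
h_f = f(L/D)V²/(2g) = 0.01400·(1030/0.170)·2.194²/(2·9.81) = 20.82 m
Δp = ρg·h_f = 997.9·9.81·20.82 = 203.8 kPa

Δp ≈ 204 kPa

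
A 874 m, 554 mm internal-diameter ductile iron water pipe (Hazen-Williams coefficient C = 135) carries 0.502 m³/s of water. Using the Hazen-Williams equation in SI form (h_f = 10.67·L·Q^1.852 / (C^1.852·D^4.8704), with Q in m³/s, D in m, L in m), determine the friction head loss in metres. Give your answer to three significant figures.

h_f ≈ 5.24 m

h_f = 10.67·874·0.502^1.852 / (135^1.852·0.554^4.8704) = 5.239 m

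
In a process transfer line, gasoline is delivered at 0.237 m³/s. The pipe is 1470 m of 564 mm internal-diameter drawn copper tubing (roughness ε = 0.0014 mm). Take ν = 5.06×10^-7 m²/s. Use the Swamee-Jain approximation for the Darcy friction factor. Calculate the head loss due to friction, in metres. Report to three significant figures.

V = 4Q/(πD²) = 4·0.237/(π·0.564²) = 0.9486 m/s
Re = VD/ν = 0.9486·0.564/5.06×10^-7 = 1.06×10^6 → turbulent
ε/D = 0.0014/564 = 2.48×10^-6
Swamee-Jain: f = 0.01156
h_f = f(L/D)V²/(2g) = 0.01156·(1470/0.564)·0.9486²/(2·9.81) = 1.382 m

h_f ≈ 1.38 m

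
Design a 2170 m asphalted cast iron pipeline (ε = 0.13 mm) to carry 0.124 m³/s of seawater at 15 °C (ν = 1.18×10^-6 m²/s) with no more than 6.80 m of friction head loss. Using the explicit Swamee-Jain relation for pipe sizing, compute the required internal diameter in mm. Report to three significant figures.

D ≈ 376 mm

Swamee-Jain (Type III): D = 0.66·[ε^1.25·(LQ²/(gh_f))^4.75 + ν·Q^9.4·(L/(gh_f))^5.2]^0.04
LQ²/(gh_f) = 0.5002; L/(gh_f) = 32.53
Term 1 = ε^1.25·(…)^4.75 = 5.17×10^-7; Term 2 = ν·Q^9.4·(…)^5.2 = 2.59×10^-7
D = 0.66·(5.17×10^-7 + 2.59×10^-7)^0.04 = 0.3760 m = 376 mm
Check: V = 1.12 m/s, Re = 3.56×10^5, f = 0.01713, h_f = 6.29 m ≈ 6.80 m ✓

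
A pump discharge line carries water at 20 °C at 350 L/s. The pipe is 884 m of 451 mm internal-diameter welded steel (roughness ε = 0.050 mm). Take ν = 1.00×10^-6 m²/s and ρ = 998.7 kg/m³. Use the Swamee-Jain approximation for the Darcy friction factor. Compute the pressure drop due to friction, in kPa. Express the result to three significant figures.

Δp ≈ 64.3 kPa

V = 4Q/(πD²) = 4·0.350/(π·0.451²) = 2.191 m/s
Re = VD/ν = 2.191·0.451/1.00×10^-6 = 9.88×10^5 → turbulent
ε/D = 0.050/451 = 1.11×10^-4
Swamee-Jain: f = 0.01368
h_f = f(L/D)V²/(2g) = 0.01368·(884/0.451)·2.191²/(2·9.81) = 6.559 m
Δp = ρg·h_f = 998.7·9.81·6.559 = 64.26 kPa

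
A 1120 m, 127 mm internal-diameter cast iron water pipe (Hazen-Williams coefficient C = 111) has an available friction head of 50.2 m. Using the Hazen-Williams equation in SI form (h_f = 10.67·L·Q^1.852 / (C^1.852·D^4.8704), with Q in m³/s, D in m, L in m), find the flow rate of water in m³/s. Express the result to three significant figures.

Rearranging: Q = [h_f·C^1.852·D^4.8704 / (10.67·L)]^(1/1.852)
Q = [50.2·111^1.852·0.127^4.8704 / (10.67·1120)]^0.540 = 0.02542 m³/s

Q ≈ 0.0254 m³/s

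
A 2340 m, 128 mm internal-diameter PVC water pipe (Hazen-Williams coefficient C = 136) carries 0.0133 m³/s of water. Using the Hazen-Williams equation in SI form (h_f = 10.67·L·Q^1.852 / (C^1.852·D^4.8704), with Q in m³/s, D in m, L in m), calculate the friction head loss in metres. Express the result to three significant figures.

h_f = 10.67·2340·0.0133^1.852 / (136^1.852·0.128^4.8704) = 20.88 m

h_f ≈ 20.9 m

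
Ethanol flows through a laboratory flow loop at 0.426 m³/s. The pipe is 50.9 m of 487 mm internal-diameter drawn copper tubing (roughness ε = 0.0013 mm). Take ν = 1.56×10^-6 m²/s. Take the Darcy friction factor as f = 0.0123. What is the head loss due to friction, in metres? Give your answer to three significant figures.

h_f ≈ 0.343 m

V = 4Q/(πD²) = 4·0.426/(π·0.487²) = 2.287 m/s
h_f = f(L/D)V²/(2g) = 0.01230·(50.9/0.487)·2.287²/(2·9.81) = 0.3427 m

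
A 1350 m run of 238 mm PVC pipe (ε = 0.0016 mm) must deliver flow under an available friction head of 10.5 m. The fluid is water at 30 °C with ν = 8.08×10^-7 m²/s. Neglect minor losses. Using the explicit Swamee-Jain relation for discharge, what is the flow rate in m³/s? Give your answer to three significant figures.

Swamee-Jain (Type II): Q = -0.965·√(gD⁵h_f/L)·ln[ε/(3.7D) + √(3.17ν²L/(gD³h_f))]
√(gD⁵h_f/L) = √(9.81·0.238⁵·10.5/1350) = 0.007633
ε/(3.7D) = 1.82×10^-6; √(3.17ν²L/(gD³h_f)) = 4.49×10^-5
Q = -0.965·0.007633·ln(4.667×10^-5) = 0.07346 m³/s
Check: V = 1.65 m/s, Re = 4.86×10^5, f = 0.01326, h_f = 10.5 m ≈ 10.5 m ✓

Q ≈ 0.0735 m³/s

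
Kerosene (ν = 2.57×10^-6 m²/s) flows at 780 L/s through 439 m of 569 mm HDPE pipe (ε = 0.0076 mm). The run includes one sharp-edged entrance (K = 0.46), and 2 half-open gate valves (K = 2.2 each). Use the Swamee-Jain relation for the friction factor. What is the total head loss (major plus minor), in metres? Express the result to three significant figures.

V = 4Q/(πD²) = 3.067 m/s; V²/2g = 0.4796 m
Re = 6.79×10^5, ε/D = 1.34×10^-5 → f = 0.01266 (Swamee-Jain)
Major: h_f = f(L/D)·V²/2g = 0.01266·771.5·0.4796 = 4.684 m
Minor: ΣK = 4.86; h_m = ΣK·V²/2g = 2.331 m
Total H_L = 4.684 + 2.331 = 7.015 m

H_L ≈ 7.01 m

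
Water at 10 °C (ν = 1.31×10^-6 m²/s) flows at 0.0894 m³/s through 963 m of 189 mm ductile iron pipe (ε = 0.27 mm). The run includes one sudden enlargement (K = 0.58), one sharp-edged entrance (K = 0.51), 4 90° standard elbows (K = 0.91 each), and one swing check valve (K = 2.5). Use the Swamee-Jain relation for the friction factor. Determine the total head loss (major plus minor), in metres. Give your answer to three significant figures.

H_L ≈ 62.0 m

V = 4Q/(πD²) = 3.187 m/s; V²/2g = 0.5175 m
Re = 4.60×10^5, ε/D = 0.00143 → f = 0.02209 (Swamee-Jain)
Major: h_f = f(L/D)·V²/2g = 0.02209·5095·0.5175 = 58.24 m
Minor: ΣK = 7.23; h_m = ΣK·V²/2g = 3.742 m
Total H_L = 58.24 + 3.742 = 61.98 m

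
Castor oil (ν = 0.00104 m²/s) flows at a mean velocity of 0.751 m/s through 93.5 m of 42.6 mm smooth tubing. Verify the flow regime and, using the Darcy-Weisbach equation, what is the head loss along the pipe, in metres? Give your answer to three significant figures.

Re = VD/ν = 0.751·0.04260/0.00104 = 30.8 → laminar (Re < 2300)
f = 64/Re = 2.080
h_f = f(L/D)V²/(2g) = 2.080·(93.5/0.04260)·0.751²/(2·9.81) = 131.3 m

h_f ≈ 131 m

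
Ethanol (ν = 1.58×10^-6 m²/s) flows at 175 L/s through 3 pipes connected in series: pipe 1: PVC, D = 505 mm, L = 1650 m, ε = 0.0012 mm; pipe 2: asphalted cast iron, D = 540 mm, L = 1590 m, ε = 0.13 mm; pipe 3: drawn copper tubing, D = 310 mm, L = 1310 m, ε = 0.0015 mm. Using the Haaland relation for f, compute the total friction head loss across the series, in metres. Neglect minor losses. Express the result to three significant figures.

Pipe 1: V = 0.8737 m/s, Re = 2.79×10^5, ε/D = 2.38×10^-6, f = 0.01456, h_1 = f(L/D)V²/2g = 1.850 m
Pipe 2: V = 0.7641 m/s, Re = 2.61×10^5, ε/D = 2.41×10^-4, f = 0.01661, h_2 = f(L/D)V²/2g = 1.456 m
Pipe 3: V = 2.319 m/s, Re = 4.55×10^5, ε/D = 4.84×10^-6, f = 0.01334, h_3 = f(L/D)V²/2g = 15.44 m
Series → Q common, losses add: H = Σh = 18.75 m

H ≈ 18.7 m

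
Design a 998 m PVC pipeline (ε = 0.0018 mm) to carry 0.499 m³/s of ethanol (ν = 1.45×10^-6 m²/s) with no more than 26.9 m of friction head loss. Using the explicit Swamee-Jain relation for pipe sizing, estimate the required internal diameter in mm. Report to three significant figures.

D ≈ 392 mm

Swamee-Jain (Type III): D = 0.66·[ε^1.25·(LQ²/(gh_f))^4.75 + ν·Q^9.4·(L/(gh_f))^5.2]^0.04
LQ²/(gh_f) = 0.9417; L/(gh_f) = 3.782
Term 1 = ε^1.25·(…)^4.75 = 4.96×10^-8; Term 2 = ν·Q^9.4·(…)^5.2 = 2.13×10^-6
D = 0.66·(4.96×10^-8 + 2.13×10^-6)^0.04 = 0.3918 m = 392 mm
Check: V = 4.14 m/s, Re = 1.12×10^6, f = 0.01152, h_f = 25.6 m ≈ 26.9 m ✓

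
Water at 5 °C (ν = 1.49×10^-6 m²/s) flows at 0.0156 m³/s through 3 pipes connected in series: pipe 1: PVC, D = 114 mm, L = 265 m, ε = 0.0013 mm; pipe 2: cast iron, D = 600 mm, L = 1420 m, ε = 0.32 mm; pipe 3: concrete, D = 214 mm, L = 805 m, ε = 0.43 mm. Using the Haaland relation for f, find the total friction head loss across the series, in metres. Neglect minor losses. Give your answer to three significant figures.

Pipe 1: V = 1.528 m/s, Re = 1.17×10^5, ε/D = 1.14×10^-5, f = 0.01730, h_1 = f(L/D)V²/2g = 4.788 m
Pipe 2: V = 0.05517 m/s, Re = 2.22×10^4, ε/D = 5.33×10^-4, f = 0.02612, h_2 = f(L/D)V²/2g = 0.009590 m
Pipe 3: V = 0.4337 m/s, Re = 6.23×10^4, ε/D = 0.00201, f = 0.02581, h_3 = f(L/D)V²/2g = 0.9309 m
Series → Q common, losses add: H = Σh = 5.729 m

H ≈ 5.73 m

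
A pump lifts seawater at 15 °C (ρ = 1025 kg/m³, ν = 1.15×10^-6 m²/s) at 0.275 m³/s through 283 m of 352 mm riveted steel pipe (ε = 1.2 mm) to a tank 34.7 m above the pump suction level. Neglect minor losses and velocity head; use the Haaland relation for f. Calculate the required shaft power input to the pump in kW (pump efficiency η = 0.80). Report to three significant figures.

P_shaft ≈ 151 kW

V = 4Q/(πD²) = 2.826 m/s; Re = 8.65×10^5; ε/D = 0.00341; f = 0.02732
h_f = f(L/D)V²/2g = 8.938 m
Total head H = z + h_f = 34.7 + 8.938 = 43.64 m
P_hyd = ρgQH = 1025·9.81·0.275·43.64 = 120.7 kW
P_shaft = P_hyd/η = 120.7/0.80 = 150.8 kW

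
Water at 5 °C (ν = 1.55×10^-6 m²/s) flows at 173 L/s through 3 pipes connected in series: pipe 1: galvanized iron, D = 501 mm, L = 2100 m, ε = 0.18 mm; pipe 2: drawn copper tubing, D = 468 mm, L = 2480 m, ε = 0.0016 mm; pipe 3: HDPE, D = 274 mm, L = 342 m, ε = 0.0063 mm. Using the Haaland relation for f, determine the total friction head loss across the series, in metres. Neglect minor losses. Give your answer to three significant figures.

Pipe 1: V = 0.8776 m/s, Re = 2.84×10^5, ε/D = 3.59×10^-4, f = 0.01728, h_1 = f(L/D)V²/2g = 2.844 m
Pipe 2: V = 1.006 m/s, Re = 3.04×10^5, ε/D = 3.42×10^-6, f = 0.01434, h_2 = f(L/D)V²/2g = 3.917 m
Pipe 3: V = 2.934 m/s, Re = 5.19×10^5, ε/D = 2.30×10^-5, f = 0.01326, h_3 = f(L/D)V²/2g = 7.260 m
Series → Q common, losses add: H = Σh = 14.02 m

H ≈ 14.0 m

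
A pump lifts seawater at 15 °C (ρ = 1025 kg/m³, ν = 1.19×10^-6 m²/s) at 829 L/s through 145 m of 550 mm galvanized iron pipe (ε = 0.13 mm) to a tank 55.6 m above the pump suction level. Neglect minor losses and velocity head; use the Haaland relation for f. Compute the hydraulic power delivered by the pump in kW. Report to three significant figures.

V = 4Q/(πD²) = 3.489 m/s; Re = 1.61×10^6; ε/D = 2.36×10^-4; f = 0.01472
h_f = f(L/D)V²/2g = 2.408 m
Total head H = z + h_f = 55.6 + 2.408 = 58.01 m
P_hyd = ρgQH = 1025·9.81·0.829·58.01 = 483.5 kW

P_hyd ≈ 484 kW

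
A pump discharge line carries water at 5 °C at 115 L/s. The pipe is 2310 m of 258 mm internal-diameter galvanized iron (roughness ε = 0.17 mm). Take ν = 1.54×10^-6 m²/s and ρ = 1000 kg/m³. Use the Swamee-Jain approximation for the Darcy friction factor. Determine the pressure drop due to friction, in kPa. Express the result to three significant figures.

V = 4Q/(πD²) = 4·0.115/(π·0.258²) = 2.200 m/s
Re = VD/ν = 2.200·0.258/1.54×10^-6 = 3.69×10^5 → turbulent
ε/D = 0.17/258 = 6.59×10^-4
Swamee-Jain: f = 0.01897
h_f = f(L/D)V²/(2g) = 0.01897·(2310/0.258)·2.200²/(2·9.81) = 41.89 m
Δp = ρg·h_f = 1000·9.81·41.89 = 410.9 kPa

Δp ≈ 411 kPa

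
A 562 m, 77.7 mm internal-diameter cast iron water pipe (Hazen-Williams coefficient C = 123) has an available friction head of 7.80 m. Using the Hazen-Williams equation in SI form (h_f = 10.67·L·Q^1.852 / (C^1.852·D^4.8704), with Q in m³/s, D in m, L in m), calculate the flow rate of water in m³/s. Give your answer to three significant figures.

Q ≈ 0.00411 m³/s

Rearranging: Q = [h_f·C^1.852·D^4.8704 / (10.67·L)]^(1/1.852)
Q = [7.80·123^1.852·0.0777^4.8704 / (10.67·562)]^0.540 = 0.004109 m³/s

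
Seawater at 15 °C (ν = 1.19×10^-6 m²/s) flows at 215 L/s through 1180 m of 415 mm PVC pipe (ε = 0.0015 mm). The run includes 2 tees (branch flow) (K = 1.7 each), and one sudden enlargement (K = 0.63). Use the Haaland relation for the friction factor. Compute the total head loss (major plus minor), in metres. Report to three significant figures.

H_L ≈ 5.23 m

V = 4Q/(πD²) = 1.589 m/s; V²/2g = 0.1288 m
Re = 5.54×10^5, ε/D = 3.61×10^-6 → f = 0.01287 (Haaland)
Major: h_f = f(L/D)·V²/2g = 0.01287·2843·0.1288 = 4.711 m
Minor: ΣK = 4.03; h_m = ΣK·V²/2g = 0.5189 m
Total H_L = 4.711 + 0.5189 = 5.230 m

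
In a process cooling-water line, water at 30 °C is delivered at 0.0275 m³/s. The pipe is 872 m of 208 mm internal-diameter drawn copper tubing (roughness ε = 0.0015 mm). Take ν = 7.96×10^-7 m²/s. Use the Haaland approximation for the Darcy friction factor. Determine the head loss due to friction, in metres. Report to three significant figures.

h_f ≈ 2.15 m

V = 4Q/(πD²) = 4·0.0275/(π·0.208²) = 0.8093 m/s
Re = VD/ν = 0.8093·0.208/7.96×10^-7 = 2.11×10^5 → turbulent
ε/D = 0.0015/208 = 7.21×10^-6
Haaland: f = 0.01538
h_f = f(L/D)V²/(2g) = 0.01538·(872/0.208)·0.8093²/(2·9.81) = 2.152 m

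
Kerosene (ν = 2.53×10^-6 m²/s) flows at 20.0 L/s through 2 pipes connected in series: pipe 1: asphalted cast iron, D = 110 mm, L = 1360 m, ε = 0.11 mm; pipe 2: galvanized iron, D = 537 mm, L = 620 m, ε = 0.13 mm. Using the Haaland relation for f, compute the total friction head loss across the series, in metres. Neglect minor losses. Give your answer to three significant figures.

H ≈ 61.8 m

Pipe 1: V = 2.105 m/s, Re = 9.15×10^4, ε/D = 0.00100, f = 0.02215, h_1 = f(L/D)V²/2g = 61.81 m
Pipe 2: V = 0.08831 m/s, Re = 1.87×10^4, ε/D = 2.42×10^-4, f = 0.02657, h_2 = f(L/D)V²/2g = 0.01219 m
Series → Q common, losses add: H = Σh = 61.82 m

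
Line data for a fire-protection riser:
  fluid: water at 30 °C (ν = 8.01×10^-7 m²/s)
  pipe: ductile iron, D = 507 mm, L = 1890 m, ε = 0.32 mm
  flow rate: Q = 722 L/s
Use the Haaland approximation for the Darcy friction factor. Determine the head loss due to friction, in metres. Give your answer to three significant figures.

V = 4Q/(πD²) = 4·0.722/(π·0.507²) = 3.576 m/s
Re = VD/ν = 3.576·0.507/8.01×10^-7 = 2.26×10^6 → turbulent
ε/D = 0.32/507 = 6.31×10^-4
Haaland: f = 0.01781
h_f = f(L/D)V²/(2g) = 0.01781·(1890/0.507)·3.576²/(2·9.81) = 43.28 m

h_f ≈ 43.3 m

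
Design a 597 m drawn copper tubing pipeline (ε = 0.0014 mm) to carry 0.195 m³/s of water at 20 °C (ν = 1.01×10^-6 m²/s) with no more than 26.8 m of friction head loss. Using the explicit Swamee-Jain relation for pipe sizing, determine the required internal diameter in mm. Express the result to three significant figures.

Swamee-Jain (Type III): D = 0.66·[ε^1.25·(LQ²/(gh_f))^4.75 + ν·Q^9.4·(L/(gh_f))^5.2]^0.04
LQ²/(gh_f) = 0.08635; L/(gh_f) = 2.271
Term 1 = ε^1.25·(…)^4.75 = 4.26×10^-13; Term 2 = ν·Q^9.4·(…)^5.2 = 1.52×10^-11
D = 0.66·(4.26×10^-13 + 1.52×10^-11)^0.04 = 0.2440 m = 244 mm
Check: V = 4.17 m/s, Re = 1.01×10^6, f = 0.01174, h_f = 25.5 m ≈ 26.8 m ✓

D ≈ 244 mm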